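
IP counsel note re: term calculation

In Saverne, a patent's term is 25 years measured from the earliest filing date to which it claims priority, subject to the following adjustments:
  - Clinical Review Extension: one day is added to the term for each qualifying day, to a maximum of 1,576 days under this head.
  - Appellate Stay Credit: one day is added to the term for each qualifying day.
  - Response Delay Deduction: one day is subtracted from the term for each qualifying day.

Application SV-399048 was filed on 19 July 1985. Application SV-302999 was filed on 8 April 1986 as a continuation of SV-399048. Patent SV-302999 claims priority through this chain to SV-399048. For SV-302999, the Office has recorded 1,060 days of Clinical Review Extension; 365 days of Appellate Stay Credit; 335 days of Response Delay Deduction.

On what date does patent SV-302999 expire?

Earliest priority filing: 19 July 1985.
Base term: 19 July 1985 + 25 years → 19 July 2010.
Clinical Review Extension: 1060 days (within the 1576-day cap) → +1060 days → 13 June 2013.
Appellate Stay Credit: +365 days → 13 June 2014.
Response Delay Deduction: −335 days → 13 July 2013.

2013-07-13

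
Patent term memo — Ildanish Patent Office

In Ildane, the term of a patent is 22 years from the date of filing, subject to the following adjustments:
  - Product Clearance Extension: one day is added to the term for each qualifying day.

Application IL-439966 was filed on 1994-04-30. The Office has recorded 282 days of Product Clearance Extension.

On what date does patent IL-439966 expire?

February 6, 2017

Base term: filing date + 22 years → 30 April 2016.
Product Clearance Extension: +282 days → 6 February 2017.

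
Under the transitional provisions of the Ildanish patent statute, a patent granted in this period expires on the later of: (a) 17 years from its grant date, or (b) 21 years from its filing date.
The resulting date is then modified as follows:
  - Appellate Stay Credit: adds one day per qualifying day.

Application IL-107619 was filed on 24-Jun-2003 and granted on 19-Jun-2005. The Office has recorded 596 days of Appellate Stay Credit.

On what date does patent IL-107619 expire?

(a) grant + 17 years → 19 June 2022.
(b) filing + 21 years → 24 June 2024.
Later of the two: 24 June 2024.
Appellate Stay Credit: +596 days → 10 February 2026.

February 10, 2026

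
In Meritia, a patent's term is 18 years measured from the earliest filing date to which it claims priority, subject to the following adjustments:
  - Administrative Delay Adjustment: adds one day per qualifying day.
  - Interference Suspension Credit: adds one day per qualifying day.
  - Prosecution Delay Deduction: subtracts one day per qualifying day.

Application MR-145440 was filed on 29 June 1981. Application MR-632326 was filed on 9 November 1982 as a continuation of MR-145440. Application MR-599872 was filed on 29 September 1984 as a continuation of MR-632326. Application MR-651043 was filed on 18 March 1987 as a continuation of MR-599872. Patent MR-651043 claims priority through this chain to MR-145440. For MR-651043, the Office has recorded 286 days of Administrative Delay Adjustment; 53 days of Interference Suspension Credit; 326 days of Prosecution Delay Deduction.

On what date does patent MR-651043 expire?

Earliest priority filing: 29 June 1981.
Base term: 29 June 1981 + 18 years → 29 June 1999.
Administrative Delay Adjustment: +286 days → 10 April 2000.
Interference Suspension Credit: +53 days → 2 June 2000.
Prosecution Delay Deduction: −326 days → 12 July 1999.

1999-07-12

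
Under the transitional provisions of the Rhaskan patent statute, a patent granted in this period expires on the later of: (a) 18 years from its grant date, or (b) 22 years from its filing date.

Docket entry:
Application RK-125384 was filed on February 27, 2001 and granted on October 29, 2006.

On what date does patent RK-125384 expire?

(a) grant + 18 years → 29 October 2024.
(b) filing + 22 years → 27 February 2023.
Later of the two: 29 October 2024.

2024-10-29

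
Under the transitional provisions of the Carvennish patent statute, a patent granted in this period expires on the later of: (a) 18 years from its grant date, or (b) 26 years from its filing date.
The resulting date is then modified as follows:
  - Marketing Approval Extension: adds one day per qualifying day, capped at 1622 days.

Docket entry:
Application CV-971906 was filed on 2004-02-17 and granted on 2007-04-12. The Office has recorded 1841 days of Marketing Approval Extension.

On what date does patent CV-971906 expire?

(a) grant + 18 years → 12 April 2025.
(b) filing + 26 years → 17 February 2030.
Later of the two: 17 February 2030.
Marketing Approval Extension: 1841 days claimed exceeds the 1622-day cap, so +1622 days → 28 July 2034.

July 28, 2034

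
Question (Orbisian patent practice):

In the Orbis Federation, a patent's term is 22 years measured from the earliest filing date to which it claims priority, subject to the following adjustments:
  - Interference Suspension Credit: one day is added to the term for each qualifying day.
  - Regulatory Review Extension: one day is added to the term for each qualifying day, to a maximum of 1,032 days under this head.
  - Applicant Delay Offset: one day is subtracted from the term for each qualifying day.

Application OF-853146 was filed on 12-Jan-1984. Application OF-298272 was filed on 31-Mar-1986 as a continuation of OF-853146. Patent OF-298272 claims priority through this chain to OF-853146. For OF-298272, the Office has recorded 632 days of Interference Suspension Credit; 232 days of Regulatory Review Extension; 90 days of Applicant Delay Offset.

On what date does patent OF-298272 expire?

February 25, 2008

Earliest priority filing: 12 January 1984.
Base term: 12 January 1984 + 22 years → 12 January 2006.
Interference Suspension Credit: +632 days → 6 October 2007.
Regulatory Review Extension: 232 days (within the 1032-day cap) → +232 days → 25 May 2008.
Applicant Delay Offset: −90 days → 25 February 2008.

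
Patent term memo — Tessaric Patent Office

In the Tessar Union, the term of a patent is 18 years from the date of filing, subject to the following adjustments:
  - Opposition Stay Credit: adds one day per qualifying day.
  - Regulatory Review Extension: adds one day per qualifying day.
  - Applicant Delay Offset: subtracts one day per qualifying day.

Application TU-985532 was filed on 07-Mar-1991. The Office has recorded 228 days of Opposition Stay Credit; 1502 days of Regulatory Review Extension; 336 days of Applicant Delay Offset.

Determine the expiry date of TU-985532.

Base term: filing date + 18 years → 7 March 2009.
Opposition Stay Credit: +228 days → 21 October 2009.
Regulatory Review Extension: +1502 days → 1 December 2013.
Applicant Delay Offset: −336 days → 30 December 2012.

2012-12-30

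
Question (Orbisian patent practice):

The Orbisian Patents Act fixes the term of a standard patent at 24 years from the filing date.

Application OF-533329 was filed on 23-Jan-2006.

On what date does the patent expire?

2030-01-23

Filing date + 24 years → 23 January 2030.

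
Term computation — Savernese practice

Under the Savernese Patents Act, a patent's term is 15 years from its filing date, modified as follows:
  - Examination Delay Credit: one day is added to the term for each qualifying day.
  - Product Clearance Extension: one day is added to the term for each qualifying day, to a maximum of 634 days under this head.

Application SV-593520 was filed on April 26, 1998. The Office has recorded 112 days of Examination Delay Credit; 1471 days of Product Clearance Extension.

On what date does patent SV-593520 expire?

May 12, 2015

Base term: filing date + 15 years → 26 April 2013.
Examination Delay Credit: +112 days → 16 August 2013.
Product Clearance Extension: 1471 days claimed exceeds the 634-day cap, so +634 days → 12 May 2015.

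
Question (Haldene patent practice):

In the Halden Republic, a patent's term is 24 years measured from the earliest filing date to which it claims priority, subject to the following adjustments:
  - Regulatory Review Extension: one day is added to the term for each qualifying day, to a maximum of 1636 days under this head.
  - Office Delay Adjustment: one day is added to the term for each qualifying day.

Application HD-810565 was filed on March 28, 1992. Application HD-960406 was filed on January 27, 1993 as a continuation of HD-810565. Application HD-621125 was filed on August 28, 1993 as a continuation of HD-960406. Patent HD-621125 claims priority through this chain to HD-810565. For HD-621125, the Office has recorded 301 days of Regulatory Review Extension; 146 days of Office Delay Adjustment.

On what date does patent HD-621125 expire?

Earliest priority filing: 28 March 1992.
Base term: 28 March 1992 + 24 years → 28 March 2016.
Regulatory Review Extension: 301 days (within the 1636-day cap) → +301 days → 23 January 2017.
Office Delay Adjustment: +146 days → 18 June 2017.

June 18, 2017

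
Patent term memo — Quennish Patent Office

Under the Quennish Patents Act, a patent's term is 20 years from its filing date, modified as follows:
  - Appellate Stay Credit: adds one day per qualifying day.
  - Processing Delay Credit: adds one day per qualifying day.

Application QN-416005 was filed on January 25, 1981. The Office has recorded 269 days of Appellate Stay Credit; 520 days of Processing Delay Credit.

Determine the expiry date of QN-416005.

March 25, 2003

Base term: filing date + 20 years → 25 January 2001.
Appellate Stay Credit: +269 days → 21 October 2001.
Processing Delay Credit: +520 days → 25 March 2003.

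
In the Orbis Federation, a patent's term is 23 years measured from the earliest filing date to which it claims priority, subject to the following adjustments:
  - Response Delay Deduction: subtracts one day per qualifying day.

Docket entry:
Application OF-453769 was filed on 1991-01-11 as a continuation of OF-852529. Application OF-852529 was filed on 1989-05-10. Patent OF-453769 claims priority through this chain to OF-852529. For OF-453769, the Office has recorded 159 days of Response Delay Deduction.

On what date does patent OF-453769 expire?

Earliest priority filing: 10 May 1989.
Base term: 10 May 1989 + 23 years → 10 May 2012.
Response Delay Deduction: −159 days → 3 December 2011.

2011-12-03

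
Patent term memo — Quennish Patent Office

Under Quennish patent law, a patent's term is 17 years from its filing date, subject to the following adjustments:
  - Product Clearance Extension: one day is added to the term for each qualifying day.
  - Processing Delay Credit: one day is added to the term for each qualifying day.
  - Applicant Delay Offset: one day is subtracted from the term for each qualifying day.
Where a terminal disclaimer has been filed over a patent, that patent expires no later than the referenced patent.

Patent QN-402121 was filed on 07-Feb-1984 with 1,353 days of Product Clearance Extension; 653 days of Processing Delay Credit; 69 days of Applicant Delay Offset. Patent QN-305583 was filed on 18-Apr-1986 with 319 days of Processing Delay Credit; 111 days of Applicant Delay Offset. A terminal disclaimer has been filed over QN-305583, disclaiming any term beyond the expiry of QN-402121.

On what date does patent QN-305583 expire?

November 12, 2003

Natural term of QN-305583:
  Base: filing + 17 years → 18 April 2003.
  Processing Delay Credit: +319 days → 2 March 2004.
  Applicant Delay Offset: −111 days → 12 November 2003.
Expiry of referenced patent QN-402121:
  Base: filing + 17 years → 7 February 2001.
  Product Clearance Extension: +1353 days → 22 October 2004.
  Processing Delay Credit: +653 days → 6 August 2006.
  Applicant Delay Offset: −69 days → 29 May 2006.
Terminal disclaimer: QN-305583 expires on the earlier of 12 November 2003 and 29 May 2006.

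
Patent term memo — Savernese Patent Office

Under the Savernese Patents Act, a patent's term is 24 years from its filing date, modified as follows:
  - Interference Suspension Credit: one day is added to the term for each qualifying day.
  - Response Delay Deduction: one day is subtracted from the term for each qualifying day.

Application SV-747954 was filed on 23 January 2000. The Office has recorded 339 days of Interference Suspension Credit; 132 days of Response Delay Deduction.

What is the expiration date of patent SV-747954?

Base term: filing date + 24 years → 23 January 2024.
Interference Suspension Credit: +339 days → 27 December 2024.
Response Delay Deduction: −132 days → 17 August 2024.

2024-08-17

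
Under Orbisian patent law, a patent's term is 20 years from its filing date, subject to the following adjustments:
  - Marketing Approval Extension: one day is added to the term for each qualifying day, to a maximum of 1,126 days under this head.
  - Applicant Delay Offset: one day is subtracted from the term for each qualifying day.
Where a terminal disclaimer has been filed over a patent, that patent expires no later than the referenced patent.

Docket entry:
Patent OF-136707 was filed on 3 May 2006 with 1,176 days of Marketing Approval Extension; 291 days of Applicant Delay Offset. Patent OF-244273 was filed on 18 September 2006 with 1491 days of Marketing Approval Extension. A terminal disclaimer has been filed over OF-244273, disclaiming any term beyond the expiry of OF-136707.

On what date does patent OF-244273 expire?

Natural term of OF-244273:
  Base: filing + 20 years → 18 September 2026.
  Marketing Approval Extension: 1491 days claimed exceeds the 1126-day cap, so +1126 days → 18 October 2029.
Expiry of referenced patent OF-136707:
  Base: filing + 20 years → 3 May 2026.
  Marketing Approval Extension: 1176 days claimed exceeds the 1126-day cap, so +1126 days → 2 June 2029.
  Applicant Delay Offset: −291 days → 15 August 2028.
Terminal disclaimer: OF-244273 expires on the earlier of 18 October 2029 and 15 August 2028.

August 15, 2028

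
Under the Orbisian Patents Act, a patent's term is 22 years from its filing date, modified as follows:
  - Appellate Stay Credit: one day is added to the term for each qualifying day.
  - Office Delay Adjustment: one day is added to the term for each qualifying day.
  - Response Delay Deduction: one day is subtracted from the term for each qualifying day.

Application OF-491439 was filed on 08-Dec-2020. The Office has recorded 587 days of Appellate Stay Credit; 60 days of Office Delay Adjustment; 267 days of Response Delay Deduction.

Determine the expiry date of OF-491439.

Base term: filing date + 22 years → 8 December 2042.
Appellate Stay Credit: +587 days → 17 July 2044.
Office Delay Adjustment: +60 days → 15 September 2044.
Response Delay Deduction: −267 days → 23 December 2043.

2043-12-23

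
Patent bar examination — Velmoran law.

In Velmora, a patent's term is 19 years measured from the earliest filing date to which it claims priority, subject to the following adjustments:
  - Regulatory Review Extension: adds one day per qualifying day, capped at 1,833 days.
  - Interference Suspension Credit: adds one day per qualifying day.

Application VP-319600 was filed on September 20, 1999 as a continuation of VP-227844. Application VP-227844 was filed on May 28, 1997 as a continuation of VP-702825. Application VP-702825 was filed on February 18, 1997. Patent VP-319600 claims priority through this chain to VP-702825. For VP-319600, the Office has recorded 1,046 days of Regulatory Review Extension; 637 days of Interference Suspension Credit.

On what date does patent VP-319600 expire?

Earliest priority filing: 18 February 1997.
Base term: 18 February 1997 + 19 years → 18 February 2016.
Regulatory Review Extension: 1046 days (within the 1833-day cap) → +1046 days → 30 December 2018.
Interference Suspension Credit: +637 days → 27 September 2020.

2020-09-27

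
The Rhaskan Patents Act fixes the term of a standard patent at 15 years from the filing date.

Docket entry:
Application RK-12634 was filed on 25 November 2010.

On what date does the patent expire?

November 25, 2025

Filing date + 15 years → 25 November 2025.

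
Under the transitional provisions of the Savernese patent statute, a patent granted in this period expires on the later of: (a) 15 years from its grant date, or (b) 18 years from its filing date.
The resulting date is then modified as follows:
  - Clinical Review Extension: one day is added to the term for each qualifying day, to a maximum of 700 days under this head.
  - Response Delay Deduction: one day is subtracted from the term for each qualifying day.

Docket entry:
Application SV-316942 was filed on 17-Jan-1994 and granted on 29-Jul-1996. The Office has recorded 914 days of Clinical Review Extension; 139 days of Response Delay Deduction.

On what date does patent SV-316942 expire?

July 31, 2013

(a) grant + 15 years → 29 July 2011.
(b) filing + 18 years → 17 January 2012.
Later of the two: 17 January 2012.
Clinical Review Extension: 914 days claimed exceeds the 700-day cap, so +700 days → 17 December 2013.
Response Delay Deduction: −139 days → 31 July 2013.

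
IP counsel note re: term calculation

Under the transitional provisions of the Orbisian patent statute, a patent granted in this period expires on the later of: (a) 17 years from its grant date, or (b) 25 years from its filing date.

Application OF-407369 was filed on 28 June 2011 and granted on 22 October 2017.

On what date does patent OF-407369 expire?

(a) grant + 17 years → 22 October 2034.
(b) filing + 25 years → 28 June 2036.
Later of the two: 28 June 2036.

2036-06-28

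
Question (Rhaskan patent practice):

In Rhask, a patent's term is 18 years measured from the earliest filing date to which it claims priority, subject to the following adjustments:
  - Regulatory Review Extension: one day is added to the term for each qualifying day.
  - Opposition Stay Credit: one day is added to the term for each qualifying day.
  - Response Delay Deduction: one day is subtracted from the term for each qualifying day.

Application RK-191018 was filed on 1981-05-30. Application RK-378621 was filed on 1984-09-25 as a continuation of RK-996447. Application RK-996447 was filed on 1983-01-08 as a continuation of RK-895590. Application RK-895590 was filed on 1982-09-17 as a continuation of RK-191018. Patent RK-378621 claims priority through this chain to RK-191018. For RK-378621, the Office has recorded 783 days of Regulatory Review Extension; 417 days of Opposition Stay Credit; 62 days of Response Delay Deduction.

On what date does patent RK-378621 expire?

2002-07-11

Earliest priority filing: 30 May 1981.
Base term: 30 May 1981 + 18 years → 30 May 1999.
Regulatory Review Extension: +783 days → 21 July 2001.
Opposition Stay Credit: +417 days → 11 September 2002.
Response Delay Deduction: −62 days → 11 July 2002.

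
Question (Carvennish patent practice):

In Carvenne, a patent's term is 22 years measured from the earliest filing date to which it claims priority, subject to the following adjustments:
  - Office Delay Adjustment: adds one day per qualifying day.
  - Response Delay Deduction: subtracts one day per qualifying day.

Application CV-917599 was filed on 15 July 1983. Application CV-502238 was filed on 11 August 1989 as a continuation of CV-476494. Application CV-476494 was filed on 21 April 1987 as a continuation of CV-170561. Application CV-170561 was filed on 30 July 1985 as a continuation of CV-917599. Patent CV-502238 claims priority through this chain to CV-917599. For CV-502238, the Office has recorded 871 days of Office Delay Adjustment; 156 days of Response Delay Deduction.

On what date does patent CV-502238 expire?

2007-06-30

Earliest priority filing: 15 July 1983.
Base term: 15 July 1983 + 22 years → 15 July 2005.
Office Delay Adjustment: +871 days → 3 December 2007.
Response Delay Deduction: −156 days → 30 June 2007.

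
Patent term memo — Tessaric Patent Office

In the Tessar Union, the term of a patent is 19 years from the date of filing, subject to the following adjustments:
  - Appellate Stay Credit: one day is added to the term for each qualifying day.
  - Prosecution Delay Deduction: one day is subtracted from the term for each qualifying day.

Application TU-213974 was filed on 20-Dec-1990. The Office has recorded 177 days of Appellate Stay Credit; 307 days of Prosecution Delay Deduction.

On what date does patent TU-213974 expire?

Base term: filing date + 19 years → 20 December 2009.
Appellate Stay Credit: +177 days → 15 June 2010.
Prosecution Delay Deduction: −307 days → 12 August 2009.

2009-08-12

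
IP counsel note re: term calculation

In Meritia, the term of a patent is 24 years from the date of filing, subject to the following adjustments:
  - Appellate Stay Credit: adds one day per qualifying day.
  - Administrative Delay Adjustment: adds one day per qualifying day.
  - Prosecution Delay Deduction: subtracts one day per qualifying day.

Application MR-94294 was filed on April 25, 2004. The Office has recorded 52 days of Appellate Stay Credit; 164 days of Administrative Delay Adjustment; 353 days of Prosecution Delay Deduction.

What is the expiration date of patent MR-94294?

Base term: filing date + 24 years → 25 April 2028.
Appellate Stay Credit: +52 days → 16 June 2028.
Administrative Delay Adjustment: +164 days → 27 November 2028.
Prosecution Delay Deduction: −353 days → 10 December 2027.

2027-12-10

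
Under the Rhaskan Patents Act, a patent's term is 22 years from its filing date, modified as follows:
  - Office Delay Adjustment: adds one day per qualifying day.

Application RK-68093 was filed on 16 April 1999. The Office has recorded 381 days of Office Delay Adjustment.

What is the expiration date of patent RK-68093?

May 2, 2022

Base term: filing date + 22 years → 16 April 2021.
Office Delay Adjustment: +381 days → 2 May 2022.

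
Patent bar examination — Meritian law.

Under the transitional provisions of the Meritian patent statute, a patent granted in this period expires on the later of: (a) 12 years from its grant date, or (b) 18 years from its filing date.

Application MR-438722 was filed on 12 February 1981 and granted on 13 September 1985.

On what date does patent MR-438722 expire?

(a) grant + 12 years → 13 September 1997.
(b) filing + 18 years → 12 February 1999.
Later of the two: 12 February 1999.

February 12, 1999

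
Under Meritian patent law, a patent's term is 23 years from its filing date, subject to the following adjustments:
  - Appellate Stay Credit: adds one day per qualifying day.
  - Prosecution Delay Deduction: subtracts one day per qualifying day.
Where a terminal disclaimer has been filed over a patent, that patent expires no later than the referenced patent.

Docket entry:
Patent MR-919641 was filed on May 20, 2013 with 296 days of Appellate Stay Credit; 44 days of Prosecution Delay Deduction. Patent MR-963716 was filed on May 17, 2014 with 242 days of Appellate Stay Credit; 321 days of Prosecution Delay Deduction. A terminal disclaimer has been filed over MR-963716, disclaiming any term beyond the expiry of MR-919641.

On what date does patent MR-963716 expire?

January 27, 2037

Natural term of MR-963716:
  Base: filing + 23 years → 17 May 2037.
  Appellate Stay Credit: +242 days → 14 January 2038.
  Prosecution Delay Deduction: −321 days → 27 February 2037.
Expiry of referenced patent MR-919641:
  Base: filing + 23 years → 20 May 2036.
  Appellate Stay Credit: +296 days → 12 March 2037.
  Prosecution Delay Deduction: −44 days → 27 January 2037.
Terminal disclaimer: MR-963716 expires on the earlier of 27 February 2037 and 27 January 2037.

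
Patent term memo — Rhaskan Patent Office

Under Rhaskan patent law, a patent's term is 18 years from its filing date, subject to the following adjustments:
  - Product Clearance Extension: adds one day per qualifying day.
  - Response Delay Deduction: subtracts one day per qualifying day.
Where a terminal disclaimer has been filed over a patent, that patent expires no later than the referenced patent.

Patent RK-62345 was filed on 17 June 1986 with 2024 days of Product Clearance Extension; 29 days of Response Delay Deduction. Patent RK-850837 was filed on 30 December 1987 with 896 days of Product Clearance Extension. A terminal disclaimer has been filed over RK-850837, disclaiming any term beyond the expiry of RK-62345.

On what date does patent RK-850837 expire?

Natural term of RK-850837:
  Base: filing + 18 years → 30 December 2005.
  Product Clearance Extension: +896 days → 13 June 2008.
Expiry of referenced patent RK-62345:
  Base: filing + 18 years → 17 June 2004.
  Product Clearance Extension: +2024 days → 1 January 2010.
  Response Delay Deduction: −29 days → 3 December 2009.
Terminal disclaimer: RK-850837 expires on the earlier of 13 June 2008 and 3 December 2009.

2008-06-13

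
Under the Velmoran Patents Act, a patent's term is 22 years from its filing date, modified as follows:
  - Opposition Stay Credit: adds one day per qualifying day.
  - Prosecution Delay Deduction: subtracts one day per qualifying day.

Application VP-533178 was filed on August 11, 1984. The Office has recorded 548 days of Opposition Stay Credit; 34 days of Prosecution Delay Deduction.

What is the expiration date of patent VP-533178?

January 7, 2008

Base term: filing date + 22 years → 11 August 2006.
Opposition Stay Credit: +548 days → 10 February 2008.
Prosecution Delay Deduction: −34 days → 7 January 2008.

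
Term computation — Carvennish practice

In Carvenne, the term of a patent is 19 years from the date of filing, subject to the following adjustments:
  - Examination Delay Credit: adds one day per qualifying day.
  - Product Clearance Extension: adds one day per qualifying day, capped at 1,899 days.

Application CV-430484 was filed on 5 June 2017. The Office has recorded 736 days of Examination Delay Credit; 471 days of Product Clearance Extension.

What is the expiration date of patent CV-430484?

Base term: filing date + 19 years → 5 June 2036.
Examination Delay Credit: +736 days → 11 June 2038.
Product Clearance Extension: 471 days (within the 1899-day cap) → +471 days → 25 September 2039.

September 25, 2039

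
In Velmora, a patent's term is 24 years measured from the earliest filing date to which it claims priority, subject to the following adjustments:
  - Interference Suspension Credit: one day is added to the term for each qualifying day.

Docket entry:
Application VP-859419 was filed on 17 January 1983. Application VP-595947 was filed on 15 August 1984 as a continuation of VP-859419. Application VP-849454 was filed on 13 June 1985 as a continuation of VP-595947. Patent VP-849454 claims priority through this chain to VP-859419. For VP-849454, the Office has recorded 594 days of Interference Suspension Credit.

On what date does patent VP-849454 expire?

Earliest priority filing: 17 January 1983.
Base term: 17 January 1983 + 24 years → 17 January 2007.
Interference Suspension Credit: +594 days → 2 September 2008.

September 2, 2008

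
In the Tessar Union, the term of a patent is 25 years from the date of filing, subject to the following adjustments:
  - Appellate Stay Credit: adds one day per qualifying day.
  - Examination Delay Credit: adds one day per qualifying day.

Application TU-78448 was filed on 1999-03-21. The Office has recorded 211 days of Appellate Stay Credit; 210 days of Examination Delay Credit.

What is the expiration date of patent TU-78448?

Base term: filing date + 25 years → 21 March 2024.
Appellate Stay Credit: +211 days → 18 October 2024.
Examination Delay Credit: +210 days → 16 May 2025.

2025-05-16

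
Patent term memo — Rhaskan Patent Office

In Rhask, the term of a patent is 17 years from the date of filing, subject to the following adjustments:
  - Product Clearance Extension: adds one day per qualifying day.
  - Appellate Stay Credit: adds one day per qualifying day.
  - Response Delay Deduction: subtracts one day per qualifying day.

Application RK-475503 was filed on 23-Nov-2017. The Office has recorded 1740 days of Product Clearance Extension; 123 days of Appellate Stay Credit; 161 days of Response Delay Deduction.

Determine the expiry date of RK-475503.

2039-07-22

Base term: filing date + 17 years → 23 November 2034.
Product Clearance Extension: +1740 days → 29 August 2039.
Appellate Stay Credit: +123 days → 30 December 2039.
Response Delay Deduction: −161 days → 22 July 2039.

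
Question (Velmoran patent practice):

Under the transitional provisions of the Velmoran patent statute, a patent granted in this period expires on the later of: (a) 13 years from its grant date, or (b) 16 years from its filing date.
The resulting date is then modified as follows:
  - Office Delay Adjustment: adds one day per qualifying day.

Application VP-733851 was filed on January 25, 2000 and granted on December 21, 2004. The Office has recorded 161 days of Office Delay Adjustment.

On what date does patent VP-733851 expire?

(a) grant + 13 years → 21 December 2017.
(b) filing + 16 years → 25 January 2016.
Later of the two: 21 December 2017.
Office Delay Adjustment: +161 days → 31 May 2018.

2018-05-31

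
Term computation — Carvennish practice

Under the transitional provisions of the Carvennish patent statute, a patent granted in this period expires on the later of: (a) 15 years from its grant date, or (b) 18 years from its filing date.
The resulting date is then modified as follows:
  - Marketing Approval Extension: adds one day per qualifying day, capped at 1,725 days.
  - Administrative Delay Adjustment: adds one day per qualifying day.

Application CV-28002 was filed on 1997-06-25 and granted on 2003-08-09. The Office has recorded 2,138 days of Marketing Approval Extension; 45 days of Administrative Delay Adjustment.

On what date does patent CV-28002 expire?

(a) grant + 15 years → 9 August 2018.
(b) filing + 18 years → 25 June 2015.
Later of the two: 9 August 2018.
Marketing Approval Extension: 2138 days claimed exceeds the 1725-day cap, so +1725 days → 30 April 2023.
Administrative Delay Adjustment: +45 days → 14 June 2023.

2023-06-14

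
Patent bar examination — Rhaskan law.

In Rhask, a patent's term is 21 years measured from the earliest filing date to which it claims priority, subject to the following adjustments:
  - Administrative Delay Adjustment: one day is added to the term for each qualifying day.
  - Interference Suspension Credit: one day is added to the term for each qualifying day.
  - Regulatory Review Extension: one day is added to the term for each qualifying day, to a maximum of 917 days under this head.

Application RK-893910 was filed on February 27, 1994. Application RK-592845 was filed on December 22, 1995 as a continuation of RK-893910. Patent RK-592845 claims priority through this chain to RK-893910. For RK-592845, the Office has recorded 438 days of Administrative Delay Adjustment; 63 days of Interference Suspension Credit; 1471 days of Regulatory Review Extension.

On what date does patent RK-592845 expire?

January 15, 2019

Earliest priority filing: 27 February 1994.
Base term: 27 February 1994 + 21 years → 27 February 2015.
Administrative Delay Adjustment: +438 days → 10 May 2016.
Interference Suspension Credit: +63 days → 12 July 2016.
Regulatory Review Extension: 1471 days claimed exceeds the 917-day cap, so +917 days → 15 January 2019.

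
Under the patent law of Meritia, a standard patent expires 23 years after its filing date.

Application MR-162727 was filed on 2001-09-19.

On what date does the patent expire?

Filing date + 23 years → 19 September 2024.

2024-09-19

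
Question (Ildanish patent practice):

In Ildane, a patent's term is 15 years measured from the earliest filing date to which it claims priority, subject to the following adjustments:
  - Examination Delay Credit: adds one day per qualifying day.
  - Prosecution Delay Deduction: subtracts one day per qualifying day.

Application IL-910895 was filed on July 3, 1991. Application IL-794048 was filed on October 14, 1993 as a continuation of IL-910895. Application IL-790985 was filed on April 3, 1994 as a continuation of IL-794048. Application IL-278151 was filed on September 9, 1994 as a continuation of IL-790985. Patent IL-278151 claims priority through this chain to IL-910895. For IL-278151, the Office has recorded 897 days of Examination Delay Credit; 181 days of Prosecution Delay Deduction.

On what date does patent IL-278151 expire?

Earliest priority filing: 3 July 1991.
Base term: 3 July 1991 + 15 years → 3 July 2006.
Examination Delay Credit: +897 days → 16 December 2008.
Prosecution Delay Deduction: −181 days → 18 June 2008.

June 18, 2008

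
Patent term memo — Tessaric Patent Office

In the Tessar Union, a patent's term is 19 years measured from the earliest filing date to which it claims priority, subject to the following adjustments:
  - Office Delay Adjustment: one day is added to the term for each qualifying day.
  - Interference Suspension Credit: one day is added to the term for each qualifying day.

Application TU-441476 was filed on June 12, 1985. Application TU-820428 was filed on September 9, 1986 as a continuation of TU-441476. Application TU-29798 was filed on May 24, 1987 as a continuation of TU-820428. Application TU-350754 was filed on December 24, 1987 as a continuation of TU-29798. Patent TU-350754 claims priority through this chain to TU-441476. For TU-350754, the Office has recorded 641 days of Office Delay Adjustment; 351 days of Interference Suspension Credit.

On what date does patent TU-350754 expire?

Earliest priority filing: 12 June 1985.
Base term: 12 June 1985 + 19 years → 12 June 2004.
Office Delay Adjustment: +641 days → 15 March 2006.
Interference Suspension Credit: +351 days → 1 March 2007.

March 1, 2007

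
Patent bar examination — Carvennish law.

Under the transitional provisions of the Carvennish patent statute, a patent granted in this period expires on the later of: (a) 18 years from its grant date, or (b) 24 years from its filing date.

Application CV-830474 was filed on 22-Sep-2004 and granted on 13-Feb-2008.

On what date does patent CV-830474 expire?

September 22, 2028

(a) grant + 18 years → 13 February 2026.
(b) filing + 24 years → 22 September 2028.
Later of the two: 22 September 2028.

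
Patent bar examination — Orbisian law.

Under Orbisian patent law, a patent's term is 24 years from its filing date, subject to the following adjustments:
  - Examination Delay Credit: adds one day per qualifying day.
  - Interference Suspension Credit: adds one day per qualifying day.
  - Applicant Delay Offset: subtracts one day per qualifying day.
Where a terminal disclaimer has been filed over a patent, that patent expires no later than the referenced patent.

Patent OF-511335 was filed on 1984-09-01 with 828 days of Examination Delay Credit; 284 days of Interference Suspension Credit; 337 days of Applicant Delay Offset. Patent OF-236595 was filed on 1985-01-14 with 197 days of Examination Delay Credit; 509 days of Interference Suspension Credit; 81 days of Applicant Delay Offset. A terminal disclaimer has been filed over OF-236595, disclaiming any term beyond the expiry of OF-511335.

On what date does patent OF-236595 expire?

Natural term of OF-236595:
  Base: filing + 24 years → 14 January 2009.
  Examination Delay Credit: +197 days → 30 July 2009.
  Interference Suspension Credit: +509 days → 21 December 2010.
  Applicant Delay Offset: −81 days → 1 October 2010.
Expiry of referenced patent OF-511335:
  Base: filing + 24 years → 1 September 2008.
  Examination Delay Credit: +828 days → 8 December 2010.
  Interference Suspension Credit: +284 days → 18 September 2011.
  Applicant Delay Offset: −337 days → 16 October 2010.
Terminal disclaimer: OF-236595 expires on the earlier of 1 October 2010 and 16 October 2010.

October 1, 2010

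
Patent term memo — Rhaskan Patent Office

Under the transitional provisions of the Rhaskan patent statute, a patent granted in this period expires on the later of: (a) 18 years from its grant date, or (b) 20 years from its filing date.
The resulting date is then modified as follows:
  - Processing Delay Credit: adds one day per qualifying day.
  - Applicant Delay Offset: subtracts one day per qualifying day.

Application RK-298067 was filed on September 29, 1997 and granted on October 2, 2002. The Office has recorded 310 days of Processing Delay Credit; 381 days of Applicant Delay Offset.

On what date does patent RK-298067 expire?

(a) grant + 18 years → 2 October 2020.
(b) filing + 20 years → 29 September 2017.
Later of the two: 2 October 2020.
Processing Delay Credit: +310 days → 8 August 2021.
Applicant Delay Offset: −381 days → 23 July 2020.

July 23, 2020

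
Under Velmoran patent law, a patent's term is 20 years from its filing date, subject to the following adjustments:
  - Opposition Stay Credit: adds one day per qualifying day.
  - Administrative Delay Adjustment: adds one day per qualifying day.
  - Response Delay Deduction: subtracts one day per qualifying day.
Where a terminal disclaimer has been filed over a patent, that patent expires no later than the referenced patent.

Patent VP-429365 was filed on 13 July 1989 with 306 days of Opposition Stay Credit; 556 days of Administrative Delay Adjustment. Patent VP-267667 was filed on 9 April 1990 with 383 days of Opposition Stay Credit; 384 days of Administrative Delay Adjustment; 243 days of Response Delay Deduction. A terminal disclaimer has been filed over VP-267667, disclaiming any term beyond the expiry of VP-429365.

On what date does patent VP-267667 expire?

2011-09-15

Natural term of VP-267667:
  Base: filing + 20 years → 9 April 2010.
  Opposition Stay Credit: +383 days → 27 April 2011.
  Administrative Delay Adjustment: +384 days → 15 May 2012.
  Response Delay Deduction: −243 days → 15 September 2011.
Expiry of referenced patent VP-429365:
  Base: filing + 20 years → 13 July 2009.
  Opposition Stay Credit: +306 days → 15 May 2010.
  Administrative Delay Adjustment: +556 days → 22 November 2011.
Terminal disclaimer: VP-267667 expires on the earlier of 15 September 2011 and 22 November 2011.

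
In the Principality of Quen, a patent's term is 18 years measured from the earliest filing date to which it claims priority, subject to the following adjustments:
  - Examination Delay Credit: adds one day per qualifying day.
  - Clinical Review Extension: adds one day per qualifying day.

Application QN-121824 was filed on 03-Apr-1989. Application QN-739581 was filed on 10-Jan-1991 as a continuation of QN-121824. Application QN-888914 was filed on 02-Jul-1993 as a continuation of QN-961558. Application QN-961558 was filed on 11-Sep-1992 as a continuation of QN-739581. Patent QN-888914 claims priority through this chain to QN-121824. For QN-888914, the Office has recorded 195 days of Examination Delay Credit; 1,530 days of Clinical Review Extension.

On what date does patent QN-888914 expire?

Earliest priority filing: 3 April 1989.
Base term: 3 April 1989 + 18 years → 3 April 2007.
Examination Delay Credit: +195 days → 15 October 2007.
Clinical Review Extension: +1530 days → 23 December 2011.

December 23, 2011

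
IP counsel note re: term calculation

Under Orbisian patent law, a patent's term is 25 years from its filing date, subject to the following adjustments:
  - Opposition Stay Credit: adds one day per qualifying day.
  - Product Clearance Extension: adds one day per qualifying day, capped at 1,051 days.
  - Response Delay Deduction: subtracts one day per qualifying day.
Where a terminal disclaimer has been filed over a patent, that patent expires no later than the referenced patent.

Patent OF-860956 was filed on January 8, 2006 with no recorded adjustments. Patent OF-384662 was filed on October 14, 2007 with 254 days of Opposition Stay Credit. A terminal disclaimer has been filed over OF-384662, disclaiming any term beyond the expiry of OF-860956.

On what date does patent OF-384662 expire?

Natural term of OF-384662:
  Base: filing + 25 years → 14 October 2032.
  Opposition Stay Credit: +254 days → 25 June 2033.
Expiry of referenced patent OF-860956:
  Base: filing + 25 years → 8 January 2031.
Terminal disclaimer: OF-384662 expires on the earlier of 25 June 2033 and 8 January 2031.

January 8, 2031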